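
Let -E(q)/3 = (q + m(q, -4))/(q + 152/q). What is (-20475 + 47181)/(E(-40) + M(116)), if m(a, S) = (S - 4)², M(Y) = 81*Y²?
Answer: 324923/13260908 ≈ 0.024502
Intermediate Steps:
m(a, S) = (-4 + S)²
E(q) = -3*(64 + q)/(q + 152/q) (E(q) = -3*(q + (-4 - 4)²)/(q + 152/q) = -3*(q + (-8)²)/(q + 152/q) = -3*(q + 64)/(q + 152/q) = -3*(64 + q)/(q + 152/q))
(-20475 + 47181)/(E(-40) + M(116)) = (-20475 + 47181)/(-3*(-40)*(64 - 40)/(152 + (-40)²) + 81*116²) = 26706/(-3*(-40)*24/(152 + 1600) + 81*13456) = 26706/(-3*(-40)*24/1752 + 1089936) = 26706/(-3*(-40)*1/1752*24 + 1089936) = 26706/(120/73 + 1089936) = 26706/(79565448/73) = 26706*(73/79565448) = 324923/13260908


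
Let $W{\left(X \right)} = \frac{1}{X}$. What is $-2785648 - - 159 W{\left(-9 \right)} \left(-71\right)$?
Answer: $- \frac{8353181}{3} \approx -2.7844 \cdot 10^{6}$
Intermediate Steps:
$-2785648 - - 159 W{\left(-9 \right)} \left(-71\right) = -2785648 - - \frac{159}{-9} \left(-71\right) = -2785648 - \left(-159\right) \left(- \frac{1}{9}\right) \left(-71\right) = -2785648 - \frac{53}{3} \left(-71\right) = -2785648 - - \frac{3763}{3} = -2785648 + \frac{3763}{3} = - \frac{8353181}{3}$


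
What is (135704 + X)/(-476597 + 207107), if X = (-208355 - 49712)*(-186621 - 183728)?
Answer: -95574991087/269490 ≈ -3.5465e+5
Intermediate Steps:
X = 95574855383 (X = -258067*(-370349) = 95574855383)
(135704 + X)/(-476597 + 207107) = (135704 + 95574855383)/(-476597 + 207107) = 95574991087/(-269490) = 95574991087*(-1/269490) = -95574991087/269490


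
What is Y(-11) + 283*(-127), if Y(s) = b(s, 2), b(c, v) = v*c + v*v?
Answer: -35959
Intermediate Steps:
b(c, v) = v² + c*v (b(c, v) = c*v + v² = v² + c*v)
Y(s) = 4 + 2*s (Y(s) = 2*(s + 2) = 2*(2 + s) = 4 + 2*s)
Y(-11) + 283*(-127) = (4 + 2*(-11)) + 283*(-127) = (4 - 22) - 35941 = -18 - 35941 = -35959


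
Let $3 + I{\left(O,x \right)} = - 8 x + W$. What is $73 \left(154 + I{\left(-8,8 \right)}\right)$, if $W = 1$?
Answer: $6424$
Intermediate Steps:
$I{\left(O,x \right)} = -2 - 8 x$ ($I{\left(O,x \right)} = -3 - \left(-1 + 8 x\right) = -2 - 8 x$)
$73 \left(154 + I{\left(-8,8 \right)}\right) = 73 \left(154 - 66\right) = 73 \cdot 88 = 6424$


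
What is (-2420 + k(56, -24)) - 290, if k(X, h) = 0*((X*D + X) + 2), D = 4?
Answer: -2710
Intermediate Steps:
k(X, h) = 0 (k(X, h) = 0*((X*4 + X) + 2) = 0*((4*X + X) + 2) = 0*(5*X + 2) = 0*(2 + 5*X) = 0)
(-2420 + k(56, -24)) - 290 = (-2420 + 0) - 290 = -2420 - 290 = -2710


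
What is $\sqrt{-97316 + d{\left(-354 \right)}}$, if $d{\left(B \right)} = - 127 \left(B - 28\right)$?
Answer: $i \sqrt{48802} \approx 220.91 i$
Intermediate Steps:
$d{\left(B \right)} = 3556 - 127 B$ ($d{\left(B \right)} = - 127 \left(-28 + B\right) = 3556 - 127 B$)
$\sqrt{-97316 + d{\left(-354 \right)}} = \sqrt{-97316 + \left(3556 - -44958\right)} = \sqrt{-97316 + \left(3556 + 44958\right)} = \sqrt{-97316 + 48514} = \sqrt{-48802} = i \sqrt{48802}$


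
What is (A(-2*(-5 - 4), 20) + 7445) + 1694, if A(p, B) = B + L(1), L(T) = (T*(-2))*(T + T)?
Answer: 9155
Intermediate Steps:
L(T) = -4*T² (L(T) = (-2*T)*(2*T) = -4*T²)
A(p, B) = -4 + B (A(p, B) = B - 4*1² = B - 4*1 = B - 4 = -4 + B)
(A(-2*(-5 - 4), 20) + 7445) + 1694 = ((-4 + 20) + 7445) + 1694 = (16 + 7445) + 1694 = 7461 + 1694 = 9155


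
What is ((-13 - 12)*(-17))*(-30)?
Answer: -12750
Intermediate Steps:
((-13 - 12)*(-17))*(-30) = -25*(-17)*(-30) = 425*(-30) = -12750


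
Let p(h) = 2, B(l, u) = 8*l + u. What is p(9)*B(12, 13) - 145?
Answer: 73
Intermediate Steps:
B(l, u) = u + 8*l
p(9)*B(12, 13) - 145 = 2*(13 + 8*12) - 145 = 2*(13 + 96) - 145 = 2*109 - 145 = 218 - 145 = 73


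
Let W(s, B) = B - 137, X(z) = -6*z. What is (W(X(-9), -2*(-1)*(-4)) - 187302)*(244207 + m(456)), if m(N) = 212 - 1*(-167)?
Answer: -45846911942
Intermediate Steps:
m(N) = 379 (m(N) = 212 + 167 = 379)
W(s, B) = -137 + B
(W(X(-9), -2*(-1)*(-4)) - 187302)*(244207 + m(456)) = ((-137 - 2*(-1)*(-4)) - 187302)*(244207 + 379) = ((-137 + 2*(-4)) - 187302)*244586 = ((-137 - 8) - 187302)*244586 = (-145 - 187302)*244586 = -187447*244586 = -45846911942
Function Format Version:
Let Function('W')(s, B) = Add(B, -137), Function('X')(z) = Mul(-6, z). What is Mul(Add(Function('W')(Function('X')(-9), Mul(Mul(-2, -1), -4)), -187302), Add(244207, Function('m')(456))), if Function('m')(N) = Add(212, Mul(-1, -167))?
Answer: -45846911942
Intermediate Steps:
Function('m')(N) = 379 (Function('m')(N) = Add(212, 167) = 379)
Function('W')(s, B) = Add(-137, B)
Mul(Add(Function('W')(Function('X')(-9), Mul(Mul(-2, -1), -4)), -187302), Add(244207, Function('m')(456))) = Mul(Add(Add(-137, Mul(Mul(-2, -1), -4)), -187302), Add(244207, 379)) = Mul(Add(Add(-137, Mul(2, -4)), -187302), 244586) = Mul(Add(Add(-137, -8), -187302), 244586) = Mul(Add(-145, -187302), 244586) = Mul(-187447, 244586) = -45846911942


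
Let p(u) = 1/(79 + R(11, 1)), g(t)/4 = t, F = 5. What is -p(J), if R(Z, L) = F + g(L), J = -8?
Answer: -1/88 ≈ -0.011364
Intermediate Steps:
g(t) = 4*t
R(Z, L) = 5 + 4*L
p(u) = 1/88 (p(u) = 1/(79 + (5 + 4*1)) = 1/(79 + (5 + 4)) = 1/(79 + 9) = 1/88)
-p(J) = -1*1/88 = -1/88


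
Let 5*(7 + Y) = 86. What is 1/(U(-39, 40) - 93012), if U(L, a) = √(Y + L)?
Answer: -38755/3604680072 - I*√5/3604680072 ≈ -1.0751e-5 - 6.2032e-10*I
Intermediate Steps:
Y = 51/5 (Y = -7 + (⅕)*86 = -7 + 86/5 = 51/5 ≈ 10.200)
U(L, a) = √(51/5 + L)
1/(U(-39, 40) - 93012) = 1/(√(255 + 25*(-39))/5 - 93012) = 1/(√(255 - 975)/5 - 93012) = 1/(√(-720)/5 - 93012) = 1/((12*I*√5)/5 - 93012) = 1/(12*I*√5/5 - 93012) = 1/(-93012 + 12*I*√5/5)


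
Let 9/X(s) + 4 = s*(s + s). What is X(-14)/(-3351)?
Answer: -3/433396 ≈ -6.9221e-6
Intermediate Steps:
X(s) = 9/(-4 + 2*s²) (X(s) = 9/(-4 + s*(s + s)) = 9/(-4 + s*(2*s)) = 9/(-4 + 2*s²))
X(-14)/(-3351) = (9/(2*(-2 + (-14)²)))/(-3351) = -3/(2234*(-2 + 196)) = -3/(2234*194) = -1/3351*9/388 = -3/433396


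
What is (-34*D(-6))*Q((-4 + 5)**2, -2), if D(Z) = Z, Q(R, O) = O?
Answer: -408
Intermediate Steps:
(-34*D(-6))*Q((-4 + 5)**2, -2) = -34*(-6)*(-2) = 204*(-2) = -408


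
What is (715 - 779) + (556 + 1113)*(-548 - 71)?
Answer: -1033175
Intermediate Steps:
(715 - 779) + (556 + 1113)*(-548 - 71) = -64 + 1669*(-619) = -64 - 1033111 = -1033175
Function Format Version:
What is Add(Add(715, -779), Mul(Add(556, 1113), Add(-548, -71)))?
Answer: -1033175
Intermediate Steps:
Add(Add(715, -779), Mul(Add(556, 1113), Add(-548, -71))) = Add(-64, Mul(1669, -619)) = Add(-64, -1033111) = -1033175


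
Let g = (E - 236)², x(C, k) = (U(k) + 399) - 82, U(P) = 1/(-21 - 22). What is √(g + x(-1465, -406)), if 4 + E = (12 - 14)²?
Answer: √103567994/43 ≈ 236.67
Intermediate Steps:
U(P) = -1/43 (U(P) = 1/(-43) = -1/43)
x(C, k) = 13630/43 (x(C, k) = (-1/43 + 399) - 82 = 17156/43 - 82 = 13630/43)
E = 0 (E = -4 + (12 - 14)² = -4 + (-2)² = -4 + 4 = 0)
g = 55696 (g = (0 - 236)² = (-236)² = 55696)
√(g + x(-1465, -406)) = √(55696 + 13630/43) = √(2408558/43) = √103567994/43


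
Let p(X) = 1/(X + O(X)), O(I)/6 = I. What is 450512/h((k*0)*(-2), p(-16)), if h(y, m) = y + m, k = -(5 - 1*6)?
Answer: -50457344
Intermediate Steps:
O(I) = 6*I
k = 1 (k = -(5 - 6) = -1*(-1) = 1)
p(X) = 1/(7*X) (p(X) = 1/(X + 6*X) = 1/(7*X))
h(y, m) = m + y
450512/h((k*0)*(-2), p(-16)) = 450512/((⅐)/(-16) + (1*0)*(-2)) = 450512/((⅐)*(-1/16) + 0*(-2)) = 450512/(-1/112 + 0) = 450512/(-1/112) = 450512*(-112) = -50457344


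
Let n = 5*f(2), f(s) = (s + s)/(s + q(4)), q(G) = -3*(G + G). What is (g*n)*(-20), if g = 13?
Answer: 2600/11 ≈ 236.36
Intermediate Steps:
q(G) = -6*G
f(s) = 2*s/(-24 + s) (f(s) = (s + s)/(s - 6*4) = (2*s)/(s - 24) = (2*s)/(-24 + s) = 2*s/(-24 + s))
n = -10/11 (n = 5*(2*2/(-24 + 2)) = 5*(2*2/(-22)) = 5*(2*2*(-1/22)) = 5*(-2/11) = -10/11 ≈ -0.90909)
(g*n)*(-20) = (13*(-10/11))*(-20) = -130/11*(-20) = 2600/11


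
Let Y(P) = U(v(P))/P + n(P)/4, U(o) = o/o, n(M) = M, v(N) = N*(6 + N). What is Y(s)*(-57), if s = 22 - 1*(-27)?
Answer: -137085/196 ≈ -699.41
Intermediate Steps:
U(o) = 1
s = 49 (s = 22 + 27 = 49)
Y(P) = 1/P + P/4
Y(s)*(-57) = (1/49 + (¼)*49)*(-57) = (1/49 + 49/4)*(-57) = (2405/196)*(-57) = -137085/196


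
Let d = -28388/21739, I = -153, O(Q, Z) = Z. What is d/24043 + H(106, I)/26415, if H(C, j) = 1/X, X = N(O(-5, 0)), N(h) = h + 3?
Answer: -1726936283/41419045723365 ≈ -4.1694e-5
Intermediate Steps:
N(h) = 3 + h
X = 3 (X = 3 + 0 = 3)
H(C, j) = ⅓ (H(C, j) = 1/3 = ⅓)
d = -28388/21739 (d = -28388*1/21739 = -28388/21739 ≈ -1.3059)
d/24043 + H(106, I)/26415 = -28388/21739/24043 + (⅓)/26415 = -28388/21739*1/24043 + (⅓)*(1/26415) = -28388/522670777 + 1/79245 = -1726936283/41419045723365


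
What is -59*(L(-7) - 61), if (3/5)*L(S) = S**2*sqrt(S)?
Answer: 3599 - 14455*I*sqrt(7)/3 ≈ 3599.0 - 12748.0*I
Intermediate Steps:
L(S) = 5*S**(5/2)/3 (L(S) = 5*(S**2*sqrt(S))/3 = 5*S**(5/2)/3)
-59*(L(-7) - 61) = -59*(5*(-7)**(5/2)/3 - 61) = -59*(5*(49*I*sqrt(7))/3 - 61) = -59*(245*I*sqrt(7)/3 - 61) = -59*(-61 + 245*I*sqrt(7)/3) = 3599 - 14455*I*sqrt(7)/3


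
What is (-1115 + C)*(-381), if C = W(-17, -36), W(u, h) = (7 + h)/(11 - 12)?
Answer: 413766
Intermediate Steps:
W(u, h) = -7 - h (W(u, h) = (7 + h)/(-1) = (7 + h)*(-1) = -7 - h)
C = 29 (C = -7 - 1*(-36) = -7 + 36 = 29)
(-1115 + C)*(-381) = (-1115 + 29)*(-381) = -1086*(-381) = 413766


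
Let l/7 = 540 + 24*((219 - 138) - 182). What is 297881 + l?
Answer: 284693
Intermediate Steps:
l = -13188 (l = 7*(540 + 24*((219 - 138) - 182)) = 7*(540 + 24*(81 - 182)) = 7*(540 + 24*(-101)) = 7*(540 - 2424) = 7*(-1884) = -13188)
297881 + l = 297881 - 13188 = 284693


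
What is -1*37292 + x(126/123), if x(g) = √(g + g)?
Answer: -37292 + 2*√861/41 ≈ -37291.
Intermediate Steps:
x(g) = √2*√g (x(g) = √(2*g) = √2*√g)
-1*37292 + x(126/123) = -1*37292 + √2*√(126/123) = -37292 + √2*√(126*(1/123)) = -37292 + √2*√(42/41) = -37292 + √2*(√1722/41) = -37292 + 2*√861/41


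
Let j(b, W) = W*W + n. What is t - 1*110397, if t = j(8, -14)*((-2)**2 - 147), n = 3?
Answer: -138854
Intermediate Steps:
j(b, W) = 3 + W**2 (j(b, W) = W*W + 3 = W**2 + 3 = 3 + W**2)
t = -28457 (t = (3 + (-14)**2)*((-2)**2 - 147) = (3 + 196)*(4 - 147) = 199*(-143) = -28457)
t - 1*110397 = -28457 - 1*110397 = -28457 - 110397 = -138854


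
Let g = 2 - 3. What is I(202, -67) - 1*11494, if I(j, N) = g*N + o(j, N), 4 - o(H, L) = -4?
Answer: -11419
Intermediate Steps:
o(H, L) = 8 (o(H, L) = 4 - 1*(-4) = 4 + 4 = 8)
g = -1
I(j, N) = 8 - N (I(j, N) = -N + 8 = 8 - N)
I(202, -67) - 1*11494 = (8 - 1*(-67)) - 1*11494 = (8 + 67) - 11494 = 75 - 11494 = -11419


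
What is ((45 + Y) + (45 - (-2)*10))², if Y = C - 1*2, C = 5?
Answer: 12769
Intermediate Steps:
Y = 3 (Y = 5 - 1*2 = 5 - 2 = 3)
((45 + Y) + (45 - (-2)*10))² = ((45 + 3) + (45 - (-2)*10))² = (48 + (45 - 1*(-20)))² = (48 + (45 + 20))² = (48 + 65)² = 113² = 12769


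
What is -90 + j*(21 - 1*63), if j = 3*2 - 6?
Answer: -90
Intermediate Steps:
j = 0 (j = 6 - 6 = 0)
-90 + j*(21 - 1*63) = -90 + 0*(21 - 1*63) = -90 + 0*(21 - 63) = -90 + 0*(-42) = -90 + 0 = -90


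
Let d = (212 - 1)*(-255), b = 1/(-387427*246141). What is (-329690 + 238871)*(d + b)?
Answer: 51776261166489479876/10595741023 ≈ 4.8865e+9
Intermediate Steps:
b = -1/95361669207 (b = -1/387427*1/246141 = -1/95361669207 ≈ -1.0486e-11)
d = -53805 (d = 211*(-255) = -53805)
(-329690 + 238871)*(d + b) = (-329690 + 238871)*(-53805 - 1/95361669207) = -90819*(-5130934611682636/95361669207) = 51776261166489479876/10595741023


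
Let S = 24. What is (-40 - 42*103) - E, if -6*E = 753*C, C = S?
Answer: -1354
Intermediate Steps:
C = 24
E = -3012 (E = -251*24/2 = -1/6*18072 = -3012)
(-40 - 42*103) - E = (-40 - 42*103) - 1*(-3012) = (-40 - 4326) + 3012 = -4366 + 3012 = -1354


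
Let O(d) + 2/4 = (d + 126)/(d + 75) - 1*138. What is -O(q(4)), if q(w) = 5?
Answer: 10949/80 ≈ 136.86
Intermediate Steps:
O(d) = -277/2 + (126 + d)/(75 + d) (O(d) = -½ + ((d + 126)/(d + 75) - 1*138) = -½ + ((126 + d)/(75 + d) - 138) = -½ + (-138 + (126 + d)/(75 + d)) = -277/2 + (126 + d)/(75 + d))
-O(q(4)) = -(-20523 - 275*5)/(2*(75 + 5)) = -(-20523 - 1375)/(2*80) = -(-21898)/(2*80) = -1*(-10949/80) = 10949/80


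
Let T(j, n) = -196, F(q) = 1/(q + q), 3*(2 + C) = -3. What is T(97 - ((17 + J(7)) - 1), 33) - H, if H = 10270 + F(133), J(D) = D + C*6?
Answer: -2783957/266 ≈ -10466.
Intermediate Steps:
C = -3 (C = -2 + (⅓)*(-3) = -2 - 1 = -3)
J(D) = -18 + D (J(D) = D - 3*6 = D - 18 = -18 + D)
F(q) = 1/(2*q)
H = 2731821/266 (H = 10270 + (½)/133 = 10270 + (½)*(1/133) = 10270 + 1/266 = 2731821/266 ≈ 10270.)
T(97 - ((17 + J(7)) - 1), 33) - H = -196 - 1*2731821/266 = -196 - 2731821/266 = -2783957/266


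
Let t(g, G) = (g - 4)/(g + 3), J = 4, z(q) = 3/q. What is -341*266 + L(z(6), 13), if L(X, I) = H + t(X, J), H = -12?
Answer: -90719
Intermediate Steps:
t(g, G) = (-4 + g)/(3 + g)
L(X, I) = -12 + (-4 + X)/(3 + X)
-341*266 + L(z(6), 13) = -341*266 + (-40 - 33/6)/(3 + 3/6) = -90706 + (-40 - 33/6)/(3 + 3*(⅙)) = -90706 + (-40 - 11*½)/(3 + ½) = -90706 + (-40 - 11/2)/(7/2) = -90706 + (2/7)*(-91/2) = -90706 - 13 = -90719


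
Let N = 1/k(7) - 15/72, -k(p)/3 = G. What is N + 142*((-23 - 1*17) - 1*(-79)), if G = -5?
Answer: 664543/120 ≈ 5537.9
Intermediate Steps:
k(p) = 15 (k(p) = -3*(-5) = 15)
N = -17/120 (N = 1/15 - 15/72 = 1*(1/15) - 15*1/72 = 1/15 - 5/24 = -17/120 ≈ -0.14167)
N + 142*((-23 - 1*17) - 1*(-79)) = -17/120 + 142*((-23 - 1*17) - 1*(-79)) = -17/120 + 142*((-23 - 17) + 79) = -17/120 + 142*(-40 + 79) = -17/120 + 142*39 = -17/120 + 5538 = 664543/120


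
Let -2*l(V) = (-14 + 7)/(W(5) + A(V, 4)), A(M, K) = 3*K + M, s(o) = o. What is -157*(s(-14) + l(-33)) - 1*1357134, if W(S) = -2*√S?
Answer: -1140833033/842 - 1099*√5/421 ≈ -1.3549e+6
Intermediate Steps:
A(M, K) = M + 3*K
l(V) = 7/(2*(12 + V - 2*√5)) (l(V) = -(-14 + 7)/(2*(-2*√5 + (V + 3*4))) = -(-7)/(2*(-2*√5 + (V + 12))) = -(-7)/(2*(-2*√5 + (12 + V))) = -(-7)/(2*(12 + V - 2*√5)) = 7/(2*(12 + V - 2*√5)))
-157*(s(-14) + l(-33)) - 1*1357134 = -157*(-14 + 7/(2*(12 - 33 - 2*√5))) - 1*1357134 = -157*(-14 + 7/(2*(-21 - 2*√5))) - 1357134 = (2198 - 1099/(2*(-21 - 2*√5))) - 1357134 = -1354936 - 1099/(2*(-21 - 2*√5))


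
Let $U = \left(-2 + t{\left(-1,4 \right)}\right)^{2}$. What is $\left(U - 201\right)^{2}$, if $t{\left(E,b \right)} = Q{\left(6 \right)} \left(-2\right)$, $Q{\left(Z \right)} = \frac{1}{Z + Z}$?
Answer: $\frac{49942489}{1296} \approx 38536.0$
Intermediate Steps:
$Q{\left(Z \right)} = \frac{1}{2 Z}$
$t{\left(E,b \right)} = - \frac{1}{6}$ ($t{\left(E,b \right)} = \frac{1}{2 \cdot 6} \left(-2\right) = \frac{1}{2} \cdot \frac{1}{6} \left(-2\right) = \frac{1}{12} \left(-2\right) = - \frac{1}{6}$)
$U = \frac{169}{36}$ ($U = \left(-2 - \frac{1}{6}\right)^{2} = \left(- \frac{13}{6}\right)^{2} = \frac{169}{36} \approx 4.6944$)
$\left(U - 201\right)^{2} = \left(\frac{169}{36} - 201\right)^{2} = \left(- \frac{7067}{36}\right)^{2} = \frac{49942489}{1296}$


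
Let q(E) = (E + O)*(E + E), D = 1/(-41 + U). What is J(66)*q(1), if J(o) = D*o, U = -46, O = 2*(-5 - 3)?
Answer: 660/29 ≈ 22.759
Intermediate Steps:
O = -16 (O = 2*(-8) = -16)
D = -1/87 (D = 1/(-41 - 46) = 1/(-87) = -1/87 ≈ -0.011494)
J(o) = -o/87
q(E) = 2*E*(-16 + E) (q(E) = (E - 16)*(E + E) = (-16 + E)*(2*E) = 2*E*(-16 + E))
J(66)*q(1) = (-1/87*66)*(2*1*(-16 + 1)) = -44*(-15)/29 = -22/29*(-30) = 660/29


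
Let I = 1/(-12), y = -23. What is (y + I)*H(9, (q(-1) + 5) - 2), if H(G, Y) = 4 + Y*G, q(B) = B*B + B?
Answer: -8587/12 ≈ -715.58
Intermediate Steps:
q(B) = B + B**2 (q(B) = B**2 + B = B + B**2)
H(G, Y) = 4 + G*Y
I = -1/12 ≈ -0.083333
(y + I)*H(9, (q(-1) + 5) - 2) = (-23 - 1/12)*(4 + 9*((-(1 - 1) + 5) - 2)) = -277*(4 + 9*((-1*0 + 5) - 2))/12 = -277*(4 + 9*((0 + 5) - 2))/12 = -277*(4 + 9*(5 - 2))/12 = -277*(4 + 9*3)/12 = -277*(4 + 27)/12 = -277/12*31 = -8587/12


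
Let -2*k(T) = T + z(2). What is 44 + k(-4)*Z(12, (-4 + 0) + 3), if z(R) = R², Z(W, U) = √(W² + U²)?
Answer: 44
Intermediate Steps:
Z(W, U) = √(U² + W²)
k(T) = -2 - T/2 (k(T) = -(T + 2²)/2 = -(T + 4)/2 = -(4 + T)/2 = -2 - T/2)
44 + k(-4)*Z(12, (-4 + 0) + 3) = 44 + (-2 - ½*(-4))*√(((-4 + 0) + 3)² + 12²) = 44 + (-2 + 2)*√((-4 + 3)² + 144) = 44 + 0*√((-1)² + 144) = 44 + 0*√(1 + 144) = 44 + 0*√145 = 44 + 0 = 44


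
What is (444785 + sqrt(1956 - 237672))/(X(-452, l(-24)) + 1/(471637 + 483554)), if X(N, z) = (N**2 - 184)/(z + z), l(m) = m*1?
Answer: -849709257870/8123899453 - 3820764*I*sqrt(58929)/8123899453 ≈ -104.59 - 0.11417*I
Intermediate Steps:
l(m) = m
X(N, z) = (-184 + N**2)/(2*z) (X(N, z) = (-184 + N**2)/((2*z)) = (-184 + N**2)*(1/(2*z)) = (-184 + N**2)/(2*z))
(444785 + sqrt(1956 - 237672))/(X(-452, l(-24)) + 1/(471637 + 483554)) = (444785 + sqrt(1956 - 237672))/((1/2)*(-184 + (-452)**2)/(-24) + 1/(471637 + 483554)) = (444785 + sqrt(-235716))/((1/2)*(-1/24)*(-184 + 204304) + 1/955191) = (444785 + 2*I*sqrt(58929))/((1/2)*(-1/24)*204120 + 1/955191) = (444785 + 2*I*sqrt(58929))/(-8505/2 + 1/955191) = (444785 + 2*I*sqrt(58929))/(-8123899453/1910382) = (444785 + 2*I*sqrt(58929))*(-1910382/8123899453) = -849709257870/8123899453 - 3820764*I*sqrt(58929)/8123899453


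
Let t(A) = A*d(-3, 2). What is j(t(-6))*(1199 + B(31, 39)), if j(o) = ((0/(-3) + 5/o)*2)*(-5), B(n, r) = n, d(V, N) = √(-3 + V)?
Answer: -5125*I*√6/3 ≈ -4184.5*I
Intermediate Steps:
t(A) = I*A*√6 (t(A) = A*√(-3 - 3) = A*√(-6) = A*(I*√6) = I*A*√6)
j(o) = -50/o (j(o) = ((0*(-⅓) + 5/o)*2)*(-5) = ((0 + 5/o)*2)*(-5) = ((5/o)*2)*(-5) = (10/o)*(-5) = -50/o)
j(t(-6))*(1199 + B(31, 39)) = (-50*I*√6/36)*(1199 + 31) = -50*I*√6/36*1230 = -25*I*√6/18*1230 = -5125*I*√6/3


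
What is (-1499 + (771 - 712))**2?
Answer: 2073600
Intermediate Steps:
(-1499 + (771 - 712))**2 = (-1499 + 59)**2 = (-1440)**2 = 2073600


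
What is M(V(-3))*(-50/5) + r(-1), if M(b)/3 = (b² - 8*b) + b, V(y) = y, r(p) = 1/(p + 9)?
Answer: -7199/8 ≈ -899.88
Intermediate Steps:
r(p) = 1/(9 + p)
M(b) = -21*b + 3*b² (M(b) = 3*((b² - 8*b) + b) = 3*(b² - 7*b) = -21*b + 3*b²)
M(V(-3))*(-50/5) + r(-1) = (3*(-3)*(-7 - 3))*(-50/5) + 1/(9 - 1) = (3*(-3)*(-10))*(-50*⅕) + 1/8 = 90*(-10) + ⅛ = -900 + ⅛ = -7199/8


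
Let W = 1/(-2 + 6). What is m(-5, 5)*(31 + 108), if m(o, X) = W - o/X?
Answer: 695/4 ≈ 173.75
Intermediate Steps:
W = 1/4 ≈ 0.25000
m(o, X) = 1/4 - o/X
m(-5, 5)*(31 + 108) = ((-1*(-5) + (1/4)*5)/5)*(31 + 108) = ((5 + 5/4)/5)*139 = ((1/5)*(25/4))*139 = (5/4)*139 = 695/4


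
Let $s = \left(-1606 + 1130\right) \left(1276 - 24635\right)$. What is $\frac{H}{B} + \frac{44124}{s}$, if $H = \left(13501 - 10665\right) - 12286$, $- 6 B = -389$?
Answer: $- \frac{157605889641}{1081311469} \approx -145.75$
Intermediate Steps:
$B = \frac{389}{6}$ ($B = \left(- \frac{1}{6}\right) \left(-389\right) = \frac{389}{6} \approx 64.833$)
$H = -9450$ ($H = 2836 - 12286 = -9450$)
$s = 11118884$ ($s = \left(-476\right) \left(-23359\right) = 11118884$)
$\frac{H}{B} + \frac{44124}{s} = - \frac{9450}{\frac{389}{6}} + \frac{44124}{11118884} = \left(-9450\right) \frac{6}{389} + 44124 \cdot \frac{1}{11118884} = - \frac{56700}{389} + \frac{11031}{2779721} = - \frac{157605889641}{1081311469}$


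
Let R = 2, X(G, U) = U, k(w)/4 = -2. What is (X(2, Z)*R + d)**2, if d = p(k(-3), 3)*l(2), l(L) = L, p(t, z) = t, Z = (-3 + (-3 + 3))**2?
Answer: 4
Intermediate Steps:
Z = 9 (Z = (-3 + 0)**2 = (-3)**2 = 9)
k(w) = -8 (k(w) = 4*(-2) = -8)
d = -16 (d = -8*2 = -16)
(X(2, Z)*R + d)**2 = (9*2 - 16)**2 = (18 - 16)**2 = 2**2 = 4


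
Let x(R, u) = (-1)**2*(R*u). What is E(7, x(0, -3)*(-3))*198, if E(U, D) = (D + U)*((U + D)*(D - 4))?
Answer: -38808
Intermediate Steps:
x(R, u) = R*u (x(R, u) = 1*(R*u) = R*u)
E(U, D) = (D + U)**2*(-4 + D) (E(U, D) = (D + U)*((D + U)*(-4 + D)) = (D + U)*((-4 + D)*(D + U)) = (D + U)**2*(-4 + D))
E(7, x(0, -3)*(-3))*198 = (((0*(-3))*(-3) + 7)**2*(-4 + (0*(-3))*(-3)))*198 = ((0*(-3) + 7)**2*(-4 + 0*(-3)))*198 = ((0 + 7)**2*(-4 + 0))*198 = (7**2*(-4))*198 = (49*(-4))*198 = -196*198 = -38808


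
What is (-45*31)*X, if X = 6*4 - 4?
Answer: -27900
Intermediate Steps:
X = 20 (X = 24 - 4 = 20)
(-45*31)*X = -45*31*20 = -1395*20 = -27900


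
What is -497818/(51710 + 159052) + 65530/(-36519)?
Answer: -5331841567/1282802913 ≈ -4.1564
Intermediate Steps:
-497818/(51710 + 159052) + 65530/(-36519) = -497818/210762 + 65530*(-1/36519) = -497818*1/210762 - 65530/36519 = -248909/105381 - 65530/36519 = -5331841567/1282802913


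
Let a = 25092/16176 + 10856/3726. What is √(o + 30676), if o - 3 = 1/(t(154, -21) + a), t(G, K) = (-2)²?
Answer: √26207327146717867/924251 ≈ 175.15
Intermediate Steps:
t(G, K) = 4
a = 487499/109188 (a = 25092*(1/16176) + 10856*(1/3726) = 2091/1348 + 236/81 = 487499/109188 ≈ 4.4648)
o = 2881941/924251 (o = 3 + 1/(4 + 487499/109188) = 3 + 1/(924251/109188) = 3 + 109188/924251 = 2881941/924251 ≈ 3.1181)
√(o + 30676) = √(2881941/924251 + 30676) = √(28355205617/924251) = √26207327146717867/924251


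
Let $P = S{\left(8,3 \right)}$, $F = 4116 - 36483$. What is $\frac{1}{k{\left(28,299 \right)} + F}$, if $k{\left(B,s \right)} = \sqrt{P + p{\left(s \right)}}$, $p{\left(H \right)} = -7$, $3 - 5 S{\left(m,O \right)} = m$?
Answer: $- \frac{32367}{1047622697} - \frac{2 i \sqrt{2}}{1047622697} \approx -3.0896 \cdot 10^{-5} - 2.6999 \cdot 10^{-9} i$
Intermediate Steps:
$S{\left(m,O \right)} = \frac{3}{5} - \frac{m}{5}$
$F = -32367$ ($F = 4116 - 36483 = -32367$)
$P = -1$ ($P = \frac{3}{5} - \frac{8}{5} = -1$)
$k{\left(B,s \right)} = 2 i \sqrt{2}$ ($k{\left(B,s \right)} = \sqrt{-1 - 7} = \sqrt{-8} = 2 i \sqrt{2}$)
$\frac{1}{k{\left(28,299 \right)} + F} = \frac{1}{2 i \sqrt{2} - 32367} = \frac{1}{-32367 + 2 i \sqrt{2}}$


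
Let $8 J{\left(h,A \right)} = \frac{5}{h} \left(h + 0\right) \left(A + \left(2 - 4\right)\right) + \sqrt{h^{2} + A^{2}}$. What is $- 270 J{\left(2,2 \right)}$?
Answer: $- \frac{135 \sqrt{2}}{2} \approx -95.459$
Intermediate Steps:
$J{\left(h,A \right)} = - \frac{5}{4} + \frac{\sqrt{A^{2} + h^{2}}}{8} + \frac{5 A}{8}$ ($J{\left(h,A \right)} = \frac{\frac{5}{h} \left(h + 0\right) \left(A + \left(2 - 4\right)\right) + \sqrt{h^{2} + A^{2}}}{8} = \frac{\frac{5}{h} h \left(A + \left(2 - 4\right)\right) + \sqrt{A^{2} + h^{2}}}{8} = \frac{\frac{5}{h} h \left(A - 2\right) + \sqrt{A^{2} + h^{2}}}{8} = \frac{\frac{5}{h} h \left(-2 + A\right) + \sqrt{A^{2} + h^{2}}}{8} = \frac{\left(-10 + 5 A\right) + \sqrt{A^{2} + h^{2}}}{8} = \frac{-10 + \sqrt{A^{2} + h^{2}} + 5 A}{8} = - \frac{5}{4} + \frac{\sqrt{A^{2} + h^{2}}}{8} + \frac{5 A}{8}$)
$- 270 J{\left(2,2 \right)} = - 270 \left(- \frac{5}{4} + \frac{\sqrt{2^{2} + 2^{2}}}{8} + \frac{5}{8} \cdot 2\right) = - 270 \left(- \frac{5}{4} + \frac{\sqrt{4 + 4}}{8} + \frac{5}{4}\right) = - 270 \left(- \frac{5}{4} + \frac{\sqrt{8}}{8} + \frac{5}{4}\right) = - 270 \left(- \frac{5}{4} + \frac{2 \sqrt{2}}{8} + \frac{5}{4}\right) = - 270 \left(- \frac{5}{4} + \frac{\sqrt{2}}{4} + \frac{5}{4}\right) = - 270 \frac{\sqrt{2}}{4} = - \frac{135 \sqrt{2}}{2}$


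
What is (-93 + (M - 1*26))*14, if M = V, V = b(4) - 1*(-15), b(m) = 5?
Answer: -1386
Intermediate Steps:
V = 20 (V = 5 - 1*(-15) = 5 + 15 = 20)
M = 20
(-93 + (M - 1*26))*14 = (-93 + (20 - 1*26))*14 = (-93 + (20 - 26))*14 = (-93 - 6)*14 = -99*14 = -1386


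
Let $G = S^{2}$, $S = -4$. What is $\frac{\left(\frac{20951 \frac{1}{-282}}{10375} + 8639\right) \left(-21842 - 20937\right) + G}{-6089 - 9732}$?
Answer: $\frac{83173999398917}{3560637750} \approx 23359.0$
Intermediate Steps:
$G = 16$ ($G = \left(-4\right)^{2} = 16$)
$\frac{\left(\frac{20951 \frac{1}{-282}}{10375} + 8639\right) \left(-21842 - 20937\right) + G}{-6089 - 9732} = \frac{\left(\frac{20951 \frac{1}{-282}}{10375} + 8639\right) \left(-21842 - 20937\right) + 16}{-6089 - 9732} = \frac{\left(20951 \left(- \frac{1}{282}\right) \frac{1}{10375} + 8639\right) \left(-42779\right) + 16}{-15821} = \left(\left(\left(- \frac{20951}{282}\right) \frac{1}{10375} + 8639\right) \left(-42779\right) + 16\right) \left(- \frac{1}{15821}\right) = \left(\left(- \frac{20951}{2925750} + 8639\right) \left(-42779\right) + 16\right) \left(- \frac{1}{15821}\right) = \left(\frac{25275533299}{2925750} \left(-42779\right) + 16\right) \left(- \frac{1}{15821}\right) = \left(- \frac{1081262038997921}{2925750} + 16\right) \left(- \frac{1}{15821}\right) = \left(- \frac{1081261992185921}{2925750}\right) \left(- \frac{1}{15821}\right) = \frac{83173999398917}{3560637750}$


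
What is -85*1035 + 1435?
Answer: -86540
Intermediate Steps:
-85*1035 + 1435 = -87975 + 1435 = -86540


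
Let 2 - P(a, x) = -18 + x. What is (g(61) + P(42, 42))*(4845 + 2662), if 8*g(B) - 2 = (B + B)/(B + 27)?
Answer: -57015665/352 ≈ -1.6198e+5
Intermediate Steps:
P(a, x) = 20 - x (P(a, x) = 2 - (-18 + x) = 2 + (18 - x) = 20 - x)
g(B) = ¼ + B/(4*(27 + B)) (g(B) = ¼ + ((B + B)/(B + 27))/8 = ¼ + ((2*B)/(27 + B))/8 = ¼ + (2*B/(27 + B))/8 = ¼ + B/(4*(27 + B)))
(g(61) + P(42, 42))*(4845 + 2662) = ((27 + 2*61)/(4*(27 + 61)) + (20 - 1*42))*(4845 + 2662) = ((¼)*(27 + 122)/88 + (20 - 42))*7507 = ((¼)*(1/88)*149 - 22)*7507 = (149/352 - 22)*7507 = -7595/352*7507 = -57015665/352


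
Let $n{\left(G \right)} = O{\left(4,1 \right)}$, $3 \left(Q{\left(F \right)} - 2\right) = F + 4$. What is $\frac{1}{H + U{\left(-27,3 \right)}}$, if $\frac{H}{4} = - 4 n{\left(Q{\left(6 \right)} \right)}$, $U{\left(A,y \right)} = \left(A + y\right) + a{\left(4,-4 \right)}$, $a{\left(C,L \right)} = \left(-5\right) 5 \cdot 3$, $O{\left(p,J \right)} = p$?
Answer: $- \frac{1}{163} \approx -0.006135$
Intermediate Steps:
$Q{\left(F \right)} = \frac{10}{3} + \frac{F}{3}$ ($Q{\left(F \right)} = 2 + \frac{F + 4}{3} = 2 + \frac{4 + F}{3} = 2 + \left(\frac{4}{3} + \frac{F}{3}\right) = \frac{10}{3} + \frac{F}{3}$)
$a{\left(C,L \right)} = -75$ ($a{\left(C,L \right)} = \left(-25\right) 3 = -75$)
$n{\left(G \right)} = 4$
$U{\left(A,y \right)} = -75 + A + y$ ($U{\left(A,y \right)} = \left(A + y\right) - 75 = -75 + A + y$)
$H = -64$ ($H = 4 \left(\left(-4\right) 4\right) = 4 \left(-16\right) = -64$)
$\frac{1}{H + U{\left(-27,3 \right)}} = \frac{1}{-64 - 99} = \frac{1}{-163} = - \frac{1}{163}$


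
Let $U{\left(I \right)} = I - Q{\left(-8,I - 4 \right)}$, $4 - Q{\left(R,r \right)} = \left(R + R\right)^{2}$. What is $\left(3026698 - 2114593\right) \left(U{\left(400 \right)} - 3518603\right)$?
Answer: $-3208740696855$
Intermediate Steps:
$Q{\left(R,r \right)} = 4 - 4 R^{2}$ ($Q{\left(R,r \right)} = 4 - \left(R + R\right)^{2} = 4 - \left(2 R\right)^{2} = 4 - 4 R^{2}$)
$U{\left(I \right)} = 252 + I$ ($U{\left(I \right)} = I - \left(4 - 4 \left(-8\right)^{2}\right) = I - \left(4 - 256\right) = I - -252 = I + 252 = 252 + I$)
$\left(3026698 - 2114593\right) \left(U{\left(400 \right)} - 3518603\right) = \left(3026698 - 2114593\right) \left(\left(252 + 400\right) - 3518603\right) = 912105 \left(652 - 3518603\right) = 912105 \left(-3517951\right) = -3208740696855$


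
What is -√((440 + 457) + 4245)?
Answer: -√5142 ≈ -71.708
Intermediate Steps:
-√((440 + 457) + 4245) = -√(897 + 4245) = -√5142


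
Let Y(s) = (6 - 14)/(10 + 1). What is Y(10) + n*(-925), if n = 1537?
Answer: -15638983/11 ≈ -1.4217e+6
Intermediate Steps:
Y(s) = -8/11
Y(10) + n*(-925) = -8/11 + 1537*(-925) = -8/11 - 1421725 = -15638983/11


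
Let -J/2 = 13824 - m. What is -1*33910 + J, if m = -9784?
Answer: -81126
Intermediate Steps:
J = -47216 (J = -2*(13824 - 1*(-9784)) = -2*(13824 + 9784) = -2*23608 = -47216)
-1*33910 + J = -1*33910 - 47216 = -33910 - 47216 = -81126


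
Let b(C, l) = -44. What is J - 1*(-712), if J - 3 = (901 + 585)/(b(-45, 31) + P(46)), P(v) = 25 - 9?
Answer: 9267/14 ≈ 661.93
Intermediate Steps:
P(v) = 16
J = -701/14 (J = 3 + (901 + 585)/(-44 + 16) = 3 + 1486/(-28) = 3 + 1486*(-1/28) = 3 - 743/14 = -701/14 ≈ -50.071)
J - 1*(-712) = -701/14 - 1*(-712) = -701/14 + 712 = 9267/14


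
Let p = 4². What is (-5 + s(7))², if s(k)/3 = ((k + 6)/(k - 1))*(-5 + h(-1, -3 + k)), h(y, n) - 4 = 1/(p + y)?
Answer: 27556/225 ≈ 122.47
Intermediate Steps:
p = 16
h(y, n) = 4 + 1/(16 + y)
s(k) = -14*(6 + k)/(5*(-1 + k)) (s(k) = 3*(((k + 6)/(k - 1))*(-5 + (65 + 4*(-1))/(16 - 1))) = 3*(((6 + k)/(-1 + k))*(-5 + (65 - 4)/15)) = 3*(((6 + k)/(-1 + k))*(-5 + (1/15)*61)) = 3*(((6 + k)/(-1 + k))*(-5 + 61/15)) = 3*(((6 + k)/(-1 + k))*(-14/15)) = 3*(-14*(6 + k)/(15*(-1 + k))) = -14*(6 + k)/(5*(-1 + k)))
(-5 + s(7))² = (-5 + 14*(-6 - 1*7)/(5*(-1 + 7)))² = (-5 + (14/5)*(-6 - 7)/6)² = (-5 + (14/5)*(⅙)*(-13))² = (-5 - 91/15)² = (-166/15)² = 27556/225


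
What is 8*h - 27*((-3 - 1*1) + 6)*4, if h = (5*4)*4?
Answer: 424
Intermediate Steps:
h = 80 (h = 20*4 = 80)
8*h - 27*((-3 - 1*1) + 6)*4 = 8*80 - 27*((-3 - 1*1) + 6)*4 = 640 - 27*((-3 - 1) + 6)*4 = 640 - 27*(-4 + 6)*4 = 640 - 54*4 = 640 - 27*8 = 640 - 216 = 424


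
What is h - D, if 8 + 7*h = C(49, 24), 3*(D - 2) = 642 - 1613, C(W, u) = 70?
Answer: 6941/21 ≈ 330.52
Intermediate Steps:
D = -965/3 (D = 2 + (642 - 1613)/3 = 2 + (⅓)*(-971) = 2 - 971/3 = -965/3 ≈ -321.67)
h = 62/7 (h = -8/7 + (⅐)*70 = -8/7 + 10 = 62/7 ≈ 8.8571)
h - D = 62/7 - 1*(-965/3) = 62/7 + 965/3 = 6941/21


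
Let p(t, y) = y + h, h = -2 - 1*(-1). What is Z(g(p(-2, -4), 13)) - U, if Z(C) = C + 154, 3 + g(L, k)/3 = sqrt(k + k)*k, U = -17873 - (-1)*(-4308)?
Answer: 22326 + 39*sqrt(26) ≈ 22525.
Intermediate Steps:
h = -1 (h = -2 + 1 = -1)
p(t, y) = -1 + y (p(t, y) = y - 1 = -1 + y)
U = -22181 (U = -17873 - 1*4308 = -17873 - 4308 = -22181)
g(L, k) = -9 + 3*sqrt(2)*k**(3/2) (g(L, k) = -9 + 3*(sqrt(k + k)*k) = -9 + 3*(sqrt(2*k)*k) = -9 + 3*((sqrt(2)*sqrt(k))*k) = -9 + 3*(sqrt(2)*k**(3/2)) = -9 + 3*sqrt(2)*k**(3/2))
Z(C) = 154 + C
Z(g(p(-2, -4), 13)) - U = (154 + (-9 + 3*sqrt(2)*13**(3/2))) - 1*(-22181) = (154 + (-9 + 3*sqrt(2)*(13*sqrt(13)))) + 22181 = (154 + (-9 + 39*sqrt(26))) + 22181 = (145 + 39*sqrt(26)) + 22181 = 22326 + 39*sqrt(26)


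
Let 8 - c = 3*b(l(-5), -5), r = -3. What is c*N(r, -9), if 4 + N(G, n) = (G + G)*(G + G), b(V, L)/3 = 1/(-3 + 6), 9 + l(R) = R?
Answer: 160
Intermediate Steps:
l(R) = -9 + R
b(V, L) = 1 (b(V, L) = 3/(-3 + 6) = 3/3 = 3*(⅓) = 1)
N(G, n) = -4 + 4*G² (N(G, n) = -4 + (G + G)*(G + G) = -4 + (2*G)*(2*G) = -4 + 4*G²)
c = 5 (c = 8 - 3 = 5)
c*N(r, -9) = 5*(-4 + 4*(-3)²) = 5*(-4 + 4*9) = 5*(-4 + 36) = 5*32 = 160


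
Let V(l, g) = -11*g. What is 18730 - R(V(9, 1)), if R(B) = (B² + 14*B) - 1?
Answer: 18764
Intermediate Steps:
R(B) = -1 + B² + 14*B
18730 - R(V(9, 1)) = 18730 - (-1 + (-11*1)² + 14*(-11*1)) = 18730 - (-1 + (-11)² + 14*(-11)) = 18730 - (-1 + 121 - 154) = 18730 - 1*(-34) = 18730 + 34 = 18764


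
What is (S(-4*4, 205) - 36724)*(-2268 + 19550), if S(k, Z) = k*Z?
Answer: -691349128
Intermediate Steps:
S(k, Z) = Z*k
(S(-4*4, 205) - 36724)*(-2268 + 19550) = (205*(-4*4) - 36724)*(-2268 + 19550) = (205*(-16) - 36724)*17282 = (-3280 - 36724)*17282 = -40004*17282 = -691349128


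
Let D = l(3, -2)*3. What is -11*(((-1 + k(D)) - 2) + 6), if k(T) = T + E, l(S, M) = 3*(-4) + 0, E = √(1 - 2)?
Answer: 363 - 11*I ≈ 363.0 - 11.0*I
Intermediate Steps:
E = I (E = √(-1) = I ≈ 1.0*I)
l(S, M) = -12 (l(S, M) = -12 + 0 = -12)
D = -36 (D = -12*3 = -36)
k(T) = I + T (k(T) = T + I = I + T)
-11*(((-1 + k(D)) - 2) + 6) = -11*(((-1 + (I - 36)) - 2) + 6) = -11*(((-1 + (-36 + I)) - 2) + 6) = -11*(((-37 + I) - 2) + 6) = -11*((-39 + I) + 6) = -11*(-33 + I) = 363 - 11*I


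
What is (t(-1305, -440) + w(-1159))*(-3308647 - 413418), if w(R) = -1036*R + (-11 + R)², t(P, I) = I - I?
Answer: -9564307553560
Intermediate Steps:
t(P, I) = 0
w(R) = (-11 + R)² - 1036*R
(t(-1305, -440) + w(-1159))*(-3308647 - 413418) = (0 + ((-11 - 1159)² - 1036*(-1159)))*(-3308647 - 413418) = (0 + ((-1170)² + 1200724))*(-3722065) = (0 + (1368900 + 1200724))*(-3722065) = (0 + 2569624)*(-3722065) = 2569624*(-3722065) = -9564307553560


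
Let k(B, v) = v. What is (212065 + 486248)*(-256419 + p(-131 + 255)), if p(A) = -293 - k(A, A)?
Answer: -179351917668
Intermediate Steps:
p(A) = -293 - A
(212065 + 486248)*(-256419 + p(-131 + 255)) = (212065 + 486248)*(-256419 + (-293 - (-131 + 255))) = 698313*(-256419 + (-293 - 1*124)) = 698313*(-256419 + (-293 - 124)) = 698313*(-256419 - 417) = 698313*(-256836) = -179351917668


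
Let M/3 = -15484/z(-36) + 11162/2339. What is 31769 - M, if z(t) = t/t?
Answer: 182925433/2339 ≈ 78207.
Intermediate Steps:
z(t) = 1
M = -108617742/2339 (M = 3*(-15484/1 + 11162/2339) = 3*(-15484*1 + 11162*(1/2339)) = 3*(-15484 + 11162/2339) = 3*(-36205914/2339) = -108617742/2339 ≈ -46438.)
31769 - M = 31769 - 1*(-108617742/2339) = 31769 + 108617742/2339 = 182925433/2339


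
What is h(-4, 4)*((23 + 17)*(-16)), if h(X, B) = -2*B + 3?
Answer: 3200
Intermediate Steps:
h(X, B) = 3 - 2*B
h(-4, 4)*((23 + 17)*(-16)) = (3 - 2*4)*((23 + 17)*(-16)) = (3 - 8)*(40*(-16)) = -5*(-640) = 3200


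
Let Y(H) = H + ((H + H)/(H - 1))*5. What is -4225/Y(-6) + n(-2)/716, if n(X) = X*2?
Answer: -5293943/3222 ≈ -1643.1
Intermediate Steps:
n(X) = 2*X
Y(H) = H + 10*H/(-1 + H) (Y(H) = H + ((2*H)/(-1 + H))*5 = H + (2*H/(-1 + H))*5 = H + 10*H/(-1 + H))
-4225/Y(-6) + n(-2)/716 = -4225*(-(-1 - 6)/(6*(9 - 6))) + (2*(-2))/716 = -4225/((-6*3/(-7))) - 4*1/716 = -4225/((-6*(-1/7)*3)) - 1/179 = -4225/18/7 - 1/179 = -4225*7/18 - 1/179 = -29575/18 - 1/179 = -5293943/3222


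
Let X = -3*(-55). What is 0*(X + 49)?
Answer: 0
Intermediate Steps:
X = 165
0*(X + 49) = 0*(165 + 49) = 0*214 = 0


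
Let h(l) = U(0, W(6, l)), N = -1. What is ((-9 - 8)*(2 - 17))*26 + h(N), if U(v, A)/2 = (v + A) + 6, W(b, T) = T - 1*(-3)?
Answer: 6646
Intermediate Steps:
W(b, T) = 3 + T (W(b, T) = T + 3 = 3 + T)
U(v, A) = 12 + 2*A + 2*v (U(v, A) = 2*((v + A) + 6) = 2*((A + v) + 6) = 2*(6 + A + v) = 12 + 2*A + 2*v)
h(l) = 18 + 2*l (h(l) = 12 + 2*(3 + l) + 2*0 = 12 + (6 + 2*l) + 0 = 18 + 2*l)
((-9 - 8)*(2 - 17))*26 + h(N) = ((-9 - 8)*(2 - 17))*26 + (18 + 2*(-1)) = -17*(-15)*26 + (18 - 2) = 255*26 + 16 = 6630 + 16 = 6646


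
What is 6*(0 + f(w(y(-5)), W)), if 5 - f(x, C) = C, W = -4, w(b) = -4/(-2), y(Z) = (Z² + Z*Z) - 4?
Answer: 54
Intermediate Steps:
y(Z) = -4 + 2*Z² (y(Z) = (Z² + Z²) - 4 = 2*Z² - 4 = -4 + 2*Z²)
w(b) = 2 (w(b) = -4*(-½) = 2)
f(x, C) = 5 - C
6*(0 + f(w(y(-5)), W)) = 6*(0 + (5 - 1*(-4))) = 6*(0 + (5 + 4)) = 6*(0 + 9) = 6*9 = 54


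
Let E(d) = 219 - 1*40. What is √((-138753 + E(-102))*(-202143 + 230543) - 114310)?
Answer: I*√3935615910 ≈ 62735.0*I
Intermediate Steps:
E(d) = 179 (E(d) = 219 - 40 = 179)
√((-138753 + E(-102))*(-202143 + 230543) - 114310) = √((-138753 + 179)*(-202143 + 230543) - 114310) = √(-138574*28400 - 114310) = √(-3935501600 - 114310) = √(-3935615910) = I*√3935615910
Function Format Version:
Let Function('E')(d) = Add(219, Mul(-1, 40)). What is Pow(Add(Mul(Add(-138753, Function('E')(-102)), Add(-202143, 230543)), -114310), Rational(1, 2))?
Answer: Mul(I, Pow(3935615910, Rational(1, 2))) ≈ Mul(62735., I)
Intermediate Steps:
Function('E')(d) = 179 (Function('E')(d) = Add(219, -40) = 179)
Pow(Add(Mul(Add(-138753, Function('E')(-102)), Add(-202143, 230543)), -114310), Rational(1, 2)) = Pow(Add(Mul(Add(-138753, 179), Add(-202143, 230543)), -114310), Rational(1, 2)) = Pow(Add(Mul(-138574, 28400), -114310), Rational(1, 2)) = Pow(Add(-3935501600, -114310), Rational(1, 2)) = Pow(-3935615910, Rational(1, 2)) = Mul(I, Pow(3935615910, Rational(1, 2)))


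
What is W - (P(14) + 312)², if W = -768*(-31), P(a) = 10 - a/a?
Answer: -79233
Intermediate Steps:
P(a) = 9 (P(a) = 10 - 1*1 = 10 - 1 = 9)
W = 23808
W - (P(14) + 312)² = 23808 - (9 + 312)² = 23808 - 1*321² = 23808 - 1*103041 = 23808 - 103041 = -79233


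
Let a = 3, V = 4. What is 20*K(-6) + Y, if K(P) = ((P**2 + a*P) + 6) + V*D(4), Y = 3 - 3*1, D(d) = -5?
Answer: 80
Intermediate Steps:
Y = 0 (Y = 3 - 3 = 0)
K(P) = -14 + P**2 + 3*P (K(P) = ((P**2 + 3*P) + 6) + 4*(-5) = (6 + P**2 + 3*P) - 20 = -14 + P**2 + 3*P)
20*K(-6) + Y = 20*(-14 + (-6)**2 + 3*(-6)) + 0 = 20*(-14 + 36 - 18) + 0 = 20*4 + 0 = 80 + 0 = 80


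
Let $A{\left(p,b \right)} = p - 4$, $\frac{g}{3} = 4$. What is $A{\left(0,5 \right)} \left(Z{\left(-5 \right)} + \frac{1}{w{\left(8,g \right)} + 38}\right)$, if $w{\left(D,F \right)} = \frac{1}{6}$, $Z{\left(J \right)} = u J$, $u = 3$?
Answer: $\frac{13716}{229} \approx 59.895$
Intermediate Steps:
$g = 12$ ($g = 3 \cdot 4 = 12$)
$A{\left(p,b \right)} = -4 + p$
$Z{\left(J \right)} = 3 J$
$w{\left(D,F \right)} = \frac{1}{6}$
$A{\left(0,5 \right)} \left(Z{\left(-5 \right)} + \frac{1}{w{\left(8,g \right)} + 38}\right) = \left(-4 + 0\right) \left(3 \left(-5\right) + \frac{1}{\frac{1}{6} + 38}\right) = - 4 \left(-15 + \frac{1}{\frac{229}{6}}\right) = - 4 \left(-15 + \frac{6}{229}\right) = \left(-4\right) \left(- \frac{3429}{229}\right) = \frac{13716}{229}$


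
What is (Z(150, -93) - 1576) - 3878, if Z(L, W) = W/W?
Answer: -5453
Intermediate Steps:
Z(L, W) = 1
(Z(150, -93) - 1576) - 3878 = (1 - 1576) - 3878 = -1575 - 3878 = -5453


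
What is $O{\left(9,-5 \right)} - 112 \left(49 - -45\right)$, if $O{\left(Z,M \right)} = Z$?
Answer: $-10519$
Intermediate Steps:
$O{\left(9,-5 \right)} - 112 \left(49 - -45\right) = 9 - 112 \left(49 - -45\right) = 9 - 112 \left(49 + 45\right) = 9 - 10528 = -10519$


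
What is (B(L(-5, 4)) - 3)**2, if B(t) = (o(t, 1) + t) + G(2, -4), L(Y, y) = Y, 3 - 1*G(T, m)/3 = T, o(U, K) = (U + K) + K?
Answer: 64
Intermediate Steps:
o(U, K) = U + 2*K (o(U, K) = (K + U) + K = U + 2*K)
G(T, m) = 9 - 3*T
B(t) = 5 + 2*t (B(t) = ((t + 2*1) + t) + (9 - 3*2) = ((t + 2) + t) + (9 - 6) = ((2 + t) + t) + 3 = (2 + 2*t) + 3 = 5 + 2*t)
(B(L(-5, 4)) - 3)**2 = ((5 + 2*(-5)) - 3)**2 = ((5 - 10) - 3)**2 = (-5 - 3)**2 = (-8)**2 = 64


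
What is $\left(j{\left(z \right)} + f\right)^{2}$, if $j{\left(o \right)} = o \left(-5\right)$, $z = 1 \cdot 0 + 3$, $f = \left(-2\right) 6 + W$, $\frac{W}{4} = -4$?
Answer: $1849$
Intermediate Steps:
$W = -16$ ($W = 4 \left(-4\right) = -16$)
$f = -28$ ($f = \left(-2\right) 6 - 16 = -12 - 16 = -28$)
$z = 3$ ($z = 0 + 3 = 3$)
$j{\left(o \right)} = - 5 o$
$\left(j{\left(z \right)} + f\right)^{2} = \left(\left(-5\right) 3 - 28\right)^{2} = \left(-15 - 28\right)^{2} = \left(-43\right)^{2} = 1849$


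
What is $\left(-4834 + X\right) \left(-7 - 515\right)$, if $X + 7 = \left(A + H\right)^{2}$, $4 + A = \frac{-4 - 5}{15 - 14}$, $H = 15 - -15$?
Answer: $2376144$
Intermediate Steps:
$H = 30$ ($H = 15 + 15 = 30$)
$A = -13$ ($A = -4 + \frac{-4 - 5}{15 - 14} = -4 - \frac{9}{1} = -4 - 9 = -13$)
$X = 282$ ($X = -7 + \left(-13 + 30\right)^{2} = -7 + 17^{2} = -7 + 289 = 282$)
$\left(-4834 + X\right) \left(-7 - 515\right) = \left(-4834 + 282\right) \left(-7 - 515\right) = \left(-4552\right) \left(-522\right) = 2376144$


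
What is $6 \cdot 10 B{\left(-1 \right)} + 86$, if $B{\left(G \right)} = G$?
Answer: $26$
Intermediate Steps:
$6 \cdot 10 B{\left(-1 \right)} + 86 = 6 \cdot 10 \left(-1\right) + 86 = 60 \left(-1\right) + 86 = -60 + 86 = 26$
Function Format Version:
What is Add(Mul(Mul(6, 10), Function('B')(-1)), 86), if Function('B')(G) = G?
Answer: 26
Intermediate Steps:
Add(Mul(Mul(6, 10), Function('B')(-1)), 86) = Add(Mul(Mul(6, 10), -1), 86) = Add(Mul(60, -1), 86) = Add(-60, 86) = 26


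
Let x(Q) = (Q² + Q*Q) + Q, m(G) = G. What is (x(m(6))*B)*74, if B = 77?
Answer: 444444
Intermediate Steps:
x(Q) = Q + 2*Q² (x(Q) = (Q² + Q²) + Q = 2*Q² + Q = Q + 2*Q²)
(x(m(6))*B)*74 = ((6*(1 + 2*6))*77)*74 = ((6*(1 + 12))*77)*74 = ((6*13)*77)*74 = (78*77)*74 = 6006*74 = 444444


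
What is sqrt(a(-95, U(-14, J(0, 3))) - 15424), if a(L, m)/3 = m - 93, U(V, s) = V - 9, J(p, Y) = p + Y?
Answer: 2*I*sqrt(3943) ≈ 125.59*I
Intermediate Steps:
J(p, Y) = Y + p
U(V, s) = -9 + V
a(L, m) = -279 + 3*m (a(L, m) = 3*(m - 93) = 3*(-93 + m) = -279 + 3*m)
sqrt(a(-95, U(-14, J(0, 3))) - 15424) = sqrt((-279 + 3*(-9 - 14)) - 15424) = sqrt((-279 + 3*(-23)) - 15424) = sqrt((-279 - 69) - 15424) = sqrt(-348 - 15424) = sqrt(-15772) = 2*I*sqrt(3943)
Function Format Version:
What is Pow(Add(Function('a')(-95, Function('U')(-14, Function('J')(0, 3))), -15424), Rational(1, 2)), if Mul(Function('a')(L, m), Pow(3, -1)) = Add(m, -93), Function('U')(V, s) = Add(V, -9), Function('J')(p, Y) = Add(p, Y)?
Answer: Mul(2, I, Pow(3943, Rational(1, 2))) ≈ Mul(125.59, I)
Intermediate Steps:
Function('J')(p, Y) = Add(Y, p)
Function('U')(V, s) = Add(-9, V)
Function('a')(L, m) = Add(-279, Mul(3, m)) (Function('a')(L, m) = Mul(3, Add(m, -93)) = Mul(3, Add(-93, m)) = Add(-279, Mul(3, m)))
Pow(Add(Function('a')(-95, Function('U')(-14, Function('J')(0, 3))), -15424), Rational(1, 2)) = Pow(Add(Add(-279, Mul(3, Add(-9, -14))), -15424), Rational(1, 2)) = Pow(Add(Add(-279, Mul(3, -23)), -15424), Rational(1, 2)) = Pow(Add(Add(-279, -69), -15424), Rational(1, 2)) = Pow(Add(-348, -15424), Rational(1, 2)) = Pow(-15772, Rational(1, 2)) = Mul(2, I, Pow(3943, Rational(1, 2)))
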